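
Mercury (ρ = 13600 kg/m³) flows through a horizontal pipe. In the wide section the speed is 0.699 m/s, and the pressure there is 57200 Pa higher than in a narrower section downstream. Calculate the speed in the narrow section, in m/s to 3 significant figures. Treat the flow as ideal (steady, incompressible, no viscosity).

Along the level pipe P + ½ρv² is conserved, hence v₂² = v₁² + 2(P₁ − P₂)/ρ.
v₂ = √(0.699² + 2·57200/13600) = √(0.489 + 8.41) = 2.98 m/s.

v₂ = 2.98 m/s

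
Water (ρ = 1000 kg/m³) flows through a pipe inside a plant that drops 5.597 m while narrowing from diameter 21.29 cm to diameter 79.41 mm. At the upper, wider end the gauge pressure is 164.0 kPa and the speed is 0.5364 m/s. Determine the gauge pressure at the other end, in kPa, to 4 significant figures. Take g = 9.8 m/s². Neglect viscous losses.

By continuity, v₂ = v₁·A₁/A₂ = 0.5364·(356.0/49.53) = 3.856 m/s.
Applying Bernoulli between the two ends and solving for P₂: P₂ = P₁ + ½ρ(v₁² − v₂²) − ρgΔh.
P₂ = 164000 + ½·1000·(0.5364² − 3.856²) − 1000·9.8·(−5.597) = 164000 + (-7289) − (-54850) = 211600 Pa.

P₂ ≈ 211.6 kPa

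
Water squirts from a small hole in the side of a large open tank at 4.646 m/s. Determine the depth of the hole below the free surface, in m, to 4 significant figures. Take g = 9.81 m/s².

h ≈ 1.100 m

Inverting v = √(2gh) gives h = v² / 2g.
h = 4.646²/(2·9.81) = 21.59/19.62 = 1.100 m.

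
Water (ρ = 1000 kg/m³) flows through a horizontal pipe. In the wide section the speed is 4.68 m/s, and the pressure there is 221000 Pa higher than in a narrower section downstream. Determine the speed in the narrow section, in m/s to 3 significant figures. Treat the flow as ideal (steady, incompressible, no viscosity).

v₂ ≈ 21.5 m/s

With h₁ = h₂, rearranging Bernoulli gives v₂ = √(v₁² + 2ΔP/ρ).
v₂ = √(4.68² + 2·221000/1000) = √(21.9 + 442) = 21.5 m/s.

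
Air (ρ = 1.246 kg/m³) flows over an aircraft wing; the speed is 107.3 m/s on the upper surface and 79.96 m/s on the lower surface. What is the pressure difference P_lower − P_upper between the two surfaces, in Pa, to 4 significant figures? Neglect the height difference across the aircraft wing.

Bernoulli (same height): P_lower − P_upper = ½ρ(v_upper² − v_lower²).
ΔP = ½·1.246·(107.3² − 79.96²) = 3190 Pa.

3190 Pa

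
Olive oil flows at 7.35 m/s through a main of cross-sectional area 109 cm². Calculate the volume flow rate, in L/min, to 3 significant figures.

Q = A·v = 0.0109 m² × 7.35 m/s = 0.0801 m³/s.
Converting: 0.0801 m³/s × 60000 = 4810 L/min.

4810 L/min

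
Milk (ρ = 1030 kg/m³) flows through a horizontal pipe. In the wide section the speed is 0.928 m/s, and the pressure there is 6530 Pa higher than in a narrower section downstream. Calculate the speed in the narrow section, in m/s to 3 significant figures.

With h₁ = h₂, rearranging Bernoulli gives v₂ = √(v₁² + 2ΔP/ρ).
v₂ = √(0.928² + 2·6530/1030) = √(0.861 + 12.7) = 3.68 m/s.

3.68 m/s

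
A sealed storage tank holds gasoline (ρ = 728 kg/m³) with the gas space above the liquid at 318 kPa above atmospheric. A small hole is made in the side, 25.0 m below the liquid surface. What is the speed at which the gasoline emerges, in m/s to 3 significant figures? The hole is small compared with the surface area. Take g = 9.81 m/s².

Take point 1 at the surface (v₁ ≈ 0) and point 2 at the hole (at atmospheric pressure). Bernoulli: P₁ + ρg h = P_atm + ½ρv₂².
With P₁ − P_atm = 318000 Pa, v₂ = √(2gh + 2ΔP/ρ) = √(2·9.81·25.0 + 2·318000/728) = 36.9 m/s.

v = 36.9 m/s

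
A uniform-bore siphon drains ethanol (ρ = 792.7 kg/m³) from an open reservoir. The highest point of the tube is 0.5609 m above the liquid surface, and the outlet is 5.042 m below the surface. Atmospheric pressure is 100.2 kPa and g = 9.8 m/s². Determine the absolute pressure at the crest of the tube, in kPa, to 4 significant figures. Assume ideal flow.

From the surface to the outlet (both open to atmosphere, surface at rest): v = √(2g·h_out) = √(2·9.8·5.042) = 9.941 m/s.
The bore is uniform, so the speed at the crest is the same v. Bernoulli surface→crest: P_atm = P_top + ½ρv² + ρg·h_top.
P_top = 100200 − ½·792.7·9.941² − 792.7·9.8·0.5609 = 56670 Pa.

P_top ≈ 56.67 kPa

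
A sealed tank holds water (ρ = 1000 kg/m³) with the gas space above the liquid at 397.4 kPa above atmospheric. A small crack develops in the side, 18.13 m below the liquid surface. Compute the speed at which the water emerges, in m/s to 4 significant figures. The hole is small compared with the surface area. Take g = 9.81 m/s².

Take point 1 at the surface (v₁ ≈ 0) and point 2 at the hole (at atmospheric pressure). Bernoulli: P₁ + ρg h = P_atm + ½ρv₂².
With P₁ − P_atm = 397400 Pa, v₂ = √(2gh + 2ΔP/ρ) = √(2·9.81·18.13 + 2·397400/1000) = 33.92 m/s.

v ≈ 33.92 m/s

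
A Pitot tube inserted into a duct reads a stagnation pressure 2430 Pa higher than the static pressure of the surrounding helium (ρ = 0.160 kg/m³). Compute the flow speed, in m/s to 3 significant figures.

At the stagnation point the flow is brought to rest, so Bernoulli gives P_stag − P_static = ½ρv².
v = √(2ΔP/ρ) = √(2·2430/0.160) = 174 m/s.

v = 174 m/s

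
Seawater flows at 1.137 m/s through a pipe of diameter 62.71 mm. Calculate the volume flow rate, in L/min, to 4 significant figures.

210.7 L/min

Q = A·v = 0.003089 m² × 1.137 m/s = 0.003512 m³/s.
Converting: 0.003512 m³/s × 60000 = 210.7 L/min.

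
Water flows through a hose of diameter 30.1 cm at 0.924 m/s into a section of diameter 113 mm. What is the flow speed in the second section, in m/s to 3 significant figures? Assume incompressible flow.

The volume flow rate is constant, so v₂ = (A₁/A₂)v₁ = (712/100)·0.924 = 6.56 m/s.

v₂ = 6.56 m/s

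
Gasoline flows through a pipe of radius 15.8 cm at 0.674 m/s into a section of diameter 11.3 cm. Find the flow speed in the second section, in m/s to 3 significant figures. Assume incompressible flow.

v₂ ≈ 5.27 m/s

By continuity, v₂ = v₁·A₁/A₂ = 0.674·(784/100) = 5.27 m/s.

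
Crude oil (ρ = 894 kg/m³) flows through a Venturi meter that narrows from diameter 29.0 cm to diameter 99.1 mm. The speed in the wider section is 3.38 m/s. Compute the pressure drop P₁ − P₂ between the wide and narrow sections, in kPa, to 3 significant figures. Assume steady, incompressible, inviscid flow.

Mass conservation (A₁v₁ = A₂v₂) gives v₂ = 3.38 × 661/77.1 = 28.9 m/s.
With no height change, Bernoulli's equation is P₁ + ½ρv₁² = P₂ + ½ρv₂².
P₁ − P₂ = ½·894·(28.9² − 3.38²) = ½·894·826 = 369000 Pa.

369 kPa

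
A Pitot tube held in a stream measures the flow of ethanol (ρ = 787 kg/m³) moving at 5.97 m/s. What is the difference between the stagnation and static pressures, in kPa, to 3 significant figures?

14.0 kPa

Bernoulli between the free stream and the stagnation point: ½ρv² = P_stag − P_static.
ΔP = ½·787·5.97² = 14000 Pa.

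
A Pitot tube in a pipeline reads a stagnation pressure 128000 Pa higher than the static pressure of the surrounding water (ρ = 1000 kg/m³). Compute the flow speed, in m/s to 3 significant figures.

v = 16.0 m/s

The dynamic pressure equals the rise in static pressure at the stagnation point: ΔP = ½ρv².
v = √(2ΔP/ρ) = √(2·128000/1000) = 16.0 m/s.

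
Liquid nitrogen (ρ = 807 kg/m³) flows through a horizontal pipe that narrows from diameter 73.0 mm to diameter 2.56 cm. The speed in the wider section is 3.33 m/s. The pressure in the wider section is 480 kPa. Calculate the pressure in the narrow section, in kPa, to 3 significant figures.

Mass conservation (A₁v₁ = A₂v₂) gives v₂ = 3.33 × 41.9/5.15 = 27.1 m/s.
Along the horizontal streamline, P + ½ρv² is constant.
P₂ = P₁ − ½ρ(v₂² − v₁²) = 480000 − ½·807·(27.1² − 3.33²) = 480000 − 291000 = 189000 Pa.

P₂ ≈ 189 kPa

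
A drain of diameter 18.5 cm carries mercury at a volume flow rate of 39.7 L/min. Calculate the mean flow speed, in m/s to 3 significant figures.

Q = 39.7 L/min = 0.000662 m³/s.
v = Q/A = 0.000662 / 0.0269 = 0.0246 m/s.

v ≈ 0.0246 m/s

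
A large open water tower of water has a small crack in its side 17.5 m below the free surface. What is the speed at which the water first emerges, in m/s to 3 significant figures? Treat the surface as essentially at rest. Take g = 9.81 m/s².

18.5 m/s

Torricelli's result v = √(2gh) gives v = √(2·9.81·17.5) = 18.5 m/s.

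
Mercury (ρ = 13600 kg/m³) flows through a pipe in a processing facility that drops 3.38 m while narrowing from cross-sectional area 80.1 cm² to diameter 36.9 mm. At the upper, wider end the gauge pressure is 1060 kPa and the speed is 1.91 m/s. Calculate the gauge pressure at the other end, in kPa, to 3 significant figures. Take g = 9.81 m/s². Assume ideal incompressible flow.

By continuity, v₂ = v₁·A₁/A₂ = 1.91·(80.1/10.7) = 14.3 m/s.
Energy conservation along the streamline gives P₂ = P₁ − ½ρ(v₂² − v₁²) − ρg(h₂ − h₁).
P₂ = 1060000 + ½·13600·(1.91² − 14.3²) − 13600·9.81·(−3.38) = 1060000 + (-1370000) − (-451000) = 144000 Pa.

P₂ ≈ 144 kPa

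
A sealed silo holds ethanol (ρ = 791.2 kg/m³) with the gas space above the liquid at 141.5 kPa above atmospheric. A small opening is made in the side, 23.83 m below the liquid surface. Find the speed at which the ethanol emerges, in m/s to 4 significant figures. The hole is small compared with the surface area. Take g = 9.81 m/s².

Take point 1 at the surface (v₁ ≈ 0) and point 2 at the hole (at atmospheric pressure). Bernoulli: P₁ + ρg h = P_atm + ½ρv₂².
With P₁ − P_atm = 141500 Pa, v₂ = √(2gh + 2ΔP/ρ) = √(2·9.81·23.83 + 2·141500/791.2) = 28.73 m/s.

v = 28.73 m/s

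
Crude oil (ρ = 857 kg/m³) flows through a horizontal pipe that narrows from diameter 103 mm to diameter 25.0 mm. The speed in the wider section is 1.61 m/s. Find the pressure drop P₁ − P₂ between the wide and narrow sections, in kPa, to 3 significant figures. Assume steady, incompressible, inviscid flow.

Continuity gives A₁v₁ = A₂v₂, so v₂ = (83.3 cm²)/(4.91 cm²) × 1.61 m/s = 27.3 m/s.
Bernoulli (h₁ = h₂): P₁ − P₂ = ½ρ(v₂² − v₁²).
P₁ − P₂ = ½·857·(27.3² − 1.61²) = ½·857·744 = 319000 Pa.

ΔP ≈ 319 kPa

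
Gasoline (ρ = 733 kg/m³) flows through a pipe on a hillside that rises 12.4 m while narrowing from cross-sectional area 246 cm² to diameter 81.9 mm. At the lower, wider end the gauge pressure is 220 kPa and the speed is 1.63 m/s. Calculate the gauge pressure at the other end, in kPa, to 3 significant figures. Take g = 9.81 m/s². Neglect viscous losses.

By continuity, v₂ = v₁·A₁/A₂ = 1.63·(246/52.7) = 7.61 m/s.
Applying Bernoulli between the two ends and solving for P₂: P₂ = P₁ + ½ρ(v₁² − v₂²) − ρgΔh.
P₂ = 220000 + ½·733·(1.63² − 7.61²) − 733·9.81·(+12.4) = 220000 + (-20300) − (89200) = 111000 Pa.

P₂ ≈ 111 kPa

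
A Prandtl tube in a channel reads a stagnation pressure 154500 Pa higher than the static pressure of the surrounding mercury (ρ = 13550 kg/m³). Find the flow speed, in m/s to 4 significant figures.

4.775 m/s

The dynamic pressure equals the rise in static pressure at the stagnation point: ΔP = ½ρv².
v = √(2ΔP/ρ) = √(2·154500/13550) = 4.775 m/s.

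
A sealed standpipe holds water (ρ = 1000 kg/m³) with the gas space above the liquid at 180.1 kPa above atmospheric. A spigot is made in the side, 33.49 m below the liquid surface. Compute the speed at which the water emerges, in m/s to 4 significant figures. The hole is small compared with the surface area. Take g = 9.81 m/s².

v ≈ 31.89 m/s

Take point 1 at the surface (v₁ ≈ 0) and point 2 at the hole (at atmospheric pressure). Bernoulli: P₁ + ρg h = P_atm + ½ρv₂².
With P₁ − P_atm = 180100 Pa, v₂ = √(2gh + 2ΔP/ρ) = √(2·9.81·33.49 + 2·180100/1000) = 31.89 m/s.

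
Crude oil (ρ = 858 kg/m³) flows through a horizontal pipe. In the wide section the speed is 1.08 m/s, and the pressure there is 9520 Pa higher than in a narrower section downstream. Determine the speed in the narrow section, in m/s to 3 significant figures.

Along the level pipe P + ½ρv² is conserved, hence v₂² = v₁² + 2(P₁ − P₂)/ρ.
v₂ = √(1.08² + 2·9520/858) = √(1.17 + 22.2) = 4.83 m/s.

4.83 m/s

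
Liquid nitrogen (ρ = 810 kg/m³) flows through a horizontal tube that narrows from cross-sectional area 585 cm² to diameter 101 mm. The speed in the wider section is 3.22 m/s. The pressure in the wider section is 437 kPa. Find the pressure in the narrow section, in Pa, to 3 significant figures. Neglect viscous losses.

217000 Pa

By continuity, v₂ = v₁·A₁/A₂ = 3.22·(585/80.1) = 23.5 m/s.
Bernoulli (h₁ = h₂): P₁ − P₂ = ½ρ(v₂² − v₁²).
P₂ = P₁ − ½ρ(v₂² − v₁²) = 437000 − ½·810·(23.5² − 3.22²) = 437000 − 220000 = 217000 Pa.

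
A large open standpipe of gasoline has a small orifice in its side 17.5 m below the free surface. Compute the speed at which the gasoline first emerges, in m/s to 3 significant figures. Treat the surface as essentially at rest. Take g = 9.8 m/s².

v ≈ 18.5 m/s

With the surface at rest and both surface and jet at atmospheric pressure, Bernoulli gives ρg h = ½ρv², so v = √(2gh) = √(2·9.8·17.5) = 18.5 m/s.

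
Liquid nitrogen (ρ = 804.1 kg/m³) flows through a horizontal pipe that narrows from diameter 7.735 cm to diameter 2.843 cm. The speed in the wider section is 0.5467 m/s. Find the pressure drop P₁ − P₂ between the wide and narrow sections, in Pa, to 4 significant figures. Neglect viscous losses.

Continuity gives A₁v₁ = A₂v₂, so v₂ = (46.99 cm²)/(6.348 cm²) × 0.5467 m/s = 4.047 m/s.
With no height change, Bernoulli's equation is P₁ + ½ρv₁² = P₂ + ½ρv₂².
P₁ − P₂ = ½·804.1·(4.047² − 0.5467²) = ½·804.1·16.08 = 6464 Pa.

ΔP = 6464 Pa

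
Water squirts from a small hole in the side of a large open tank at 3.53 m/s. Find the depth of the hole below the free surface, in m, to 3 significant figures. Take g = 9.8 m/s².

h ≈ 0.636 m

Inverting v = √(2gh) gives h = v² / 2g.
h = 3.53²/(2·9.8) = 12.5/19.60 = 0.636 m.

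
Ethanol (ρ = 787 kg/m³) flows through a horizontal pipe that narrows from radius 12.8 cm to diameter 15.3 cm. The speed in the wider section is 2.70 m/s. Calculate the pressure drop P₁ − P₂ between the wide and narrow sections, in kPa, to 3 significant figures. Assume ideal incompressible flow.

ΔP ≈ 19.6 kPa

Continuity gives A₁v₁ = A₂v₂, so v₂ = (515 cm²)/(184 cm²) × 2.70 m/s = 7.56 m/s.
The pipe is horizontal, so Bernoulli reduces to P₁ + ½ρv₁² = P₂ + ½ρv₂².
P₁ − P₂ = ½·787·(7.56² − 2.70²) = ½·787·49.8 = 19600 Pa.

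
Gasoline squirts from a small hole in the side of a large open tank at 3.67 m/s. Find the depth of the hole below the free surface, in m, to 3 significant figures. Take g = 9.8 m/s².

Inverting v = √(2gh) gives h = v² / 2g.
h = 3.67²/(2·9.8) = 13.5/19.60 = 0.687 m.

h ≈ 0.687 m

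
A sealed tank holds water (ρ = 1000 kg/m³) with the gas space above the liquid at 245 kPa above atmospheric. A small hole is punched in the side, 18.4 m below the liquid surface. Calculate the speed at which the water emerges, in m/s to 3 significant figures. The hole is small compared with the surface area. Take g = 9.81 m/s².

Take point 1 at the surface (v₁ ≈ 0) and point 2 at the hole (at atmospheric pressure). Bernoulli: P₁ + ρg h = P_atm + ½ρv₂².
With P₁ − P_atm = 245000 Pa, v₂ = √(2gh + 2ΔP/ρ) = √(2·9.81·18.4 + 2·245000/1000) = 29.2 m/s.

29.2 m/s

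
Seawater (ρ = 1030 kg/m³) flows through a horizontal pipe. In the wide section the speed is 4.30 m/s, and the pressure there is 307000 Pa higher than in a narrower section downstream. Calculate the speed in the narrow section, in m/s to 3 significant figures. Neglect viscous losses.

Along the level pipe P + ½ρv² is conserved, hence v₂² = v₁² + 2(P₁ − P₂)/ρ.
v₂ = √(4.30² + 2·307000/1030) = √(18.5 + 596) = 24.8 m/s.

24.8 m/s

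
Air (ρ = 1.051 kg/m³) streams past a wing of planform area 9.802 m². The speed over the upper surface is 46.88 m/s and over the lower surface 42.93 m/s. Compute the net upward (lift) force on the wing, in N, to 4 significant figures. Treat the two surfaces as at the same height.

The faster flow above has the lower pressure; Bernoulli (same height) gives ΔP = ½ρ(v_up² − v_low²).
ΔP = ½·1.051·(46.88² − 42.93²) = 186.4 Pa.
Lift = ΔP · A = 186.4 × 9.802 = 1827 N.

1827 N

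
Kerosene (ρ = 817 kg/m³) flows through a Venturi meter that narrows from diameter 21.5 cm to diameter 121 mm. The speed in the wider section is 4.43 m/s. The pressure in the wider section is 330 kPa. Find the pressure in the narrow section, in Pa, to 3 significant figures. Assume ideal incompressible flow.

Continuity gives A₁v₁ = A₂v₂, so v₂ = (363 cm²)/(115 cm²) × 4.43 m/s = 14.0 m/s.
Bernoulli (h₁ = h₂): P₁ − P₂ = ½ρ(v₂² − v₁²).
P₂ = P₁ − ½ρ(v₂² − v₁²) = 330000 − ½·817·(14.0² − 4.43²) = 330000 − 71900 = 258000 Pa.

P₂ ≈ 258000 Pa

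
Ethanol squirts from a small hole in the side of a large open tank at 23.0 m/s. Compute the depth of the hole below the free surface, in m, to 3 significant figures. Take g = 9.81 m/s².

27.0 m

Torricelli: v = √(2gh), so h = v²/(2g).
h = 23.0²/(2·9.81) = 529/19.62 = 27.0 m.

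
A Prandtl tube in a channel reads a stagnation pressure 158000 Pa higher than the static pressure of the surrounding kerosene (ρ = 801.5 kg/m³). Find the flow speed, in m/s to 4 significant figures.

v = 19.86 m/s

The dynamic pressure equals the rise in static pressure at the stagnation point: ΔP = ½ρv².
v = √(2ΔP/ρ) = √(2·158000/801.5) = 19.86 m/s.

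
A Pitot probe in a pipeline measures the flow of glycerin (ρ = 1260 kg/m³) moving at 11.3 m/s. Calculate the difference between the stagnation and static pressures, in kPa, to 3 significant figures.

At the stagnation point the flow is brought to rest, so Bernoulli gives P_stag − P_static = ½ρv².
ΔP = ½·1260·11.3² = 80400 Pa.

ΔP ≈ 80.4 kPa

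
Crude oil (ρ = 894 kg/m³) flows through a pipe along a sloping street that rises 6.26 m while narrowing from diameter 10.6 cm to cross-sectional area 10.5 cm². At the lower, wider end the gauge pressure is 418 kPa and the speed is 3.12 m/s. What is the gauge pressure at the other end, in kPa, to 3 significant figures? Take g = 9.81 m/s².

P₂ ≈ 60.1 kPa

Continuity gives A₁v₁ = A₂v₂, so v₂ = (88.2 cm²)/(10.5 cm²) × 3.12 m/s = 26.2 m/s.
Bernoulli: P₁ + ½ρv₁² + ρg h₁ = P₂ + ½ρv₂² + ρg h₂, so P₂ = P₁ + ½ρ(v₁² − v₂²) − ρg(h₂ − h₁).
P₂ = 418000 + ½·894·(3.12² − 26.2²) − 894·9.81·(+6.26) = 418000 + (-303000) − (54900) = 60100 Pa.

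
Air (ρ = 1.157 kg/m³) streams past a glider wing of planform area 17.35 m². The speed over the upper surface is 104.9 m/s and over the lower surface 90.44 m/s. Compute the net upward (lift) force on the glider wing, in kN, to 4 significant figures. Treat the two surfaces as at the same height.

F = 28.35 kN

From P + ½ρv² = const at equal height, P_low − P_up = ½ρ(v_up² − v_low²).
ΔP = ½·1.157·(104.9² − 90.44²) = 1634 Pa.
Lift = ΔP · A = 1634 × 17.35 = 28350 N.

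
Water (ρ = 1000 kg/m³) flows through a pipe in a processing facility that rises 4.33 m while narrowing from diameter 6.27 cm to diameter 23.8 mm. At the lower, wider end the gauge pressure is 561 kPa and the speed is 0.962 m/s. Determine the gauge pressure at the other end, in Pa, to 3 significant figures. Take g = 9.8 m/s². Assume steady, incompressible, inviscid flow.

The volume flow rate is constant, so v₂ = (A₁/A₂)v₁ = (30.9/4.45)·0.962 = 6.68 m/s.
Bernoulli: P₁ + ½ρv₁² + ρg h₁ = P₂ + ½ρv₂² + ρg h₂, so P₂ = P₁ + ½ρ(v₁² − v₂²) − ρg(h₂ − h₁).
P₂ = 561000 + ½·1000·(0.962² − 6.68²) − 1000·9.8·(+4.33) = 561000 + (-21800) − (42400) = 497000 Pa.

P₂ ≈ 497000 Pa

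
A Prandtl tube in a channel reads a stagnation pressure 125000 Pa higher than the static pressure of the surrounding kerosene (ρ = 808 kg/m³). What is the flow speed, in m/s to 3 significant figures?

At the stagnation point the flow is brought to rest, so Bernoulli gives P_stag − P_static = ½ρv².
v = √(2ΔP/ρ) = √(2·125000/808) = 17.6 m/s.

17.6 m/s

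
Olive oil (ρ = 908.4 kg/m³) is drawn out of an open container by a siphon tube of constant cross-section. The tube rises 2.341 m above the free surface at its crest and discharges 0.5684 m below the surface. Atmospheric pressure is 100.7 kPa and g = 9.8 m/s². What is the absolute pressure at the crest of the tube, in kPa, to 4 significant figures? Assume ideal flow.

74.80 kPa

Bernoulli surface→outlet gives ½v² = g·h_out, so v = √(2·9.8·0.5684) = 3.338 m/s.
The bore is uniform, so the speed at the crest is the same v. Bernoulli surface→crest: P_atm = P_top + ½ρv² + ρg·h_top.
P_top = 100700 − ½·908.4·3.338² − 908.4·9.8·2.341 = 74800 Pa.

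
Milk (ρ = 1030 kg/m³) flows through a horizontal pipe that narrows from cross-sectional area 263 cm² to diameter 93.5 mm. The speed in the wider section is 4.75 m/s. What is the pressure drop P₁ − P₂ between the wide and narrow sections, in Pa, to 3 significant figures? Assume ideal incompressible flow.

159000 Pa

By continuity, v₂ = v₁·A₁/A₂ = 4.75·(263/68.7) = 18.2 m/s.
Along the horizontal streamline, P + ½ρv² is constant.
P₁ − P₂ = ½·1030·(18.2² − 4.75²) = ½·1030·308 = 159000 Pa.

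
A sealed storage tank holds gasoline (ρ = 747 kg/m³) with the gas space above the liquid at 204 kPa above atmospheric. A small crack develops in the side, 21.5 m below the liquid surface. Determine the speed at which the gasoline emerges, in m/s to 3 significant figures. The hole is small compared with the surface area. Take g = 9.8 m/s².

v ≈ 31.1 m/s

Take point 1 at the surface (v₁ ≈ 0) and point 2 at the hole (at atmospheric pressure). Bernoulli: P₁ + ρg h = P_atm + ½ρv₂².
With P₁ − P_atm = 204000 Pa, v₂ = √(2gh + 2ΔP/ρ) = √(2·9.8·21.5 + 2·204000/747) = 31.1 m/s.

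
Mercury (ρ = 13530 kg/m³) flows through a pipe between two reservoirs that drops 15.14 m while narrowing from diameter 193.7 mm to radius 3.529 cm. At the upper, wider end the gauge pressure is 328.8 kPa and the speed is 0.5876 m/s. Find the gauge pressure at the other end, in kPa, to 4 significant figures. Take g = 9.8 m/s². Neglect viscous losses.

2206 kPa

Continuity gives A₁v₁ = A₂v₂, so v₂ = (294.7 cm²)/(39.12 cm²) × 0.5876 m/s = 4.426 m/s.
Applying Bernoulli between the two ends and solving for P₂: P₂ = P₁ + ½ρ(v₁² − v₂²) − ρgΔh.
P₂ = 328800 + ½·13530·(0.5876² − 4.426²) − 13530·9.8·(−15.14) = 328800 + (-130200) − (-2007000) = 2206000 Pa.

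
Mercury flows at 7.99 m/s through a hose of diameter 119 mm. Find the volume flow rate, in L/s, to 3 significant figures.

Q = A·v = 0.0111 m² × 7.99 m/s = 0.0889 m³/s.
Converting: 0.0889 m³/s × 1000 = 88.9 L/s.

Q ≈ 88.9 L/s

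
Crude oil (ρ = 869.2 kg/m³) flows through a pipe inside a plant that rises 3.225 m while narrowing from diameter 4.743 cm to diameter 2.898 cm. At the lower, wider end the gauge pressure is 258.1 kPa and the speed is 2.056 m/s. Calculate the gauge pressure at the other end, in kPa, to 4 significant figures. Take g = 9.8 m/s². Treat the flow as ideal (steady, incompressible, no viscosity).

By continuity, v₂ = v₁·A₁/A₂ = 2.056·(17.67/6.596) = 5.507 m/s.
Energy conservation along the streamline gives P₂ = P₁ − ½ρ(v₂² − v₁²) − ρg(h₂ − h₁).
P₂ = 258100 + ½·869.2·(2.056² − 5.507²) − 869.2·9.8·(+3.225) = 258100 + (-11340) − (27470) = 219300 Pa.

P₂ = 219.3 kPa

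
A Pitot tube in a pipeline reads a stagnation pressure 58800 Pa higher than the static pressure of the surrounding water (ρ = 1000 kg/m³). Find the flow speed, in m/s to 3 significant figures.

Bernoulli between the free stream and the stagnation point: ½ρv² = P_stag − P_static.
v = √(2ΔP/ρ) = √(2·58800/1000) = 10.8 m/s.

v ≈ 10.8 m/s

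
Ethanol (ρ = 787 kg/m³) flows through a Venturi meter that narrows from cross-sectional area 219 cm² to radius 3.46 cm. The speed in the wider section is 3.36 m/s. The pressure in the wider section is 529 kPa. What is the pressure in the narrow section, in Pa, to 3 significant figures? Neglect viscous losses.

P₂ ≈ 383000 Pa

Continuity gives A₁v₁ = A₂v₂, so v₂ = (219 cm²)/(37.6 cm²) × 3.36 m/s = 19.6 m/s.
Bernoulli (h₁ = h₂): P₁ − P₂ = ½ρ(v₂² − v₁²).
P₂ = P₁ − ½ρ(v₂² − v₁²) = 529000 − ½·787·(19.6² − 3.36²) = 529000 − 146000 = 383000 Pa.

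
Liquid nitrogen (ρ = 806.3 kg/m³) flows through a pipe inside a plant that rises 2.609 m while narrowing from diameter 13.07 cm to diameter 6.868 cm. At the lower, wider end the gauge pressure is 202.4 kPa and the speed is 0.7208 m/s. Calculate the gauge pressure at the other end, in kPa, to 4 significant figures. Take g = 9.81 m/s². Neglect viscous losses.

P₂ = 179.2 kPa

Mass conservation (A₁v₁ = A₂v₂) gives v₂ = 0.7208 × 134.2/37.05 = 2.610 m/s.
Energy conservation along the streamline gives P₂ = P₁ − ½ρ(v₂² − v₁²) − ρg(h₂ − h₁).
P₂ = 202400 + ½·806.3·(0.7208² − 2.610²) − 806.3·9.81·(+2.609) = 202400 + (-2538) − (20640) = 179200 Pa.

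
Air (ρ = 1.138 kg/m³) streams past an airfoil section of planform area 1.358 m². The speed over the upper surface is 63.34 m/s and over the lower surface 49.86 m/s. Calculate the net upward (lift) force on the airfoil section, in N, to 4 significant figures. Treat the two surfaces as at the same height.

F ≈ 1179 N

The faster flow above has the lower pressure; Bernoulli (same height) gives ΔP = ½ρ(v_up² − v_low²).
ΔP = ½·1.138·(63.34² − 49.86²) = 868.3 Pa.
Lift = ΔP · A = 868.3 × 1.358 = 1179 N.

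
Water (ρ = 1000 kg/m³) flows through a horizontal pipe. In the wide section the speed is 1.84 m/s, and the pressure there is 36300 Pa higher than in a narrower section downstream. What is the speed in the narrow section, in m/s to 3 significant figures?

With h₁ = h₂, rearranging Bernoulli gives v₂ = √(v₁² + 2ΔP/ρ).
v₂ = √(1.84² + 2·36300/1000) = √(3.39 + 72.6) = 8.72 m/s.

v₂ ≈ 8.72 m/s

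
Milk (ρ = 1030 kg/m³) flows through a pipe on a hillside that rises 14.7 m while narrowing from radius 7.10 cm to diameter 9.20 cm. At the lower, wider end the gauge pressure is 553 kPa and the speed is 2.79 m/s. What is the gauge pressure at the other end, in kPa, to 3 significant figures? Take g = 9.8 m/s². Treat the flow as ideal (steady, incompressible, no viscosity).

Continuity gives A₁v₁ = A₂v₂, so v₂ = (158 cm²)/(66.5 cm²) × 2.79 m/s = 6.65 m/s.
Energy conservation along the streamline gives P₂ = P₁ − ½ρ(v₂² − v₁²) − ρg(h₂ − h₁).
P₂ = 553000 + ½·1030·(2.79² − 6.65²) − 1030·9.8·(+14.7) = 553000 + (-18700) − (148000) = 386000 Pa.

P₂ ≈ 386 kPa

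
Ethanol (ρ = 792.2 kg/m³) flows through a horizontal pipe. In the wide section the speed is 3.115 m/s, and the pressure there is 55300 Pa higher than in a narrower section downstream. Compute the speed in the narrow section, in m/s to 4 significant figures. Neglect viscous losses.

v₂ = 12.22 m/s

With h₁ = h₂, rearranging Bernoulli gives v₂ = √(v₁² + 2ΔP/ρ).
v₂ = √(3.115² + 2·55300/792.2) = √(9.703 + 139.6) = 12.22 m/s.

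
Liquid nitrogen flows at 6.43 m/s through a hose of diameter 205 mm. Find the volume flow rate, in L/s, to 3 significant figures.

212 L/s

Q = A·v = 0.0330 m² × 6.43 m/s = 0.212 m³/s.
Converting: 0.212 m³/s × 1000 = 212 L/s.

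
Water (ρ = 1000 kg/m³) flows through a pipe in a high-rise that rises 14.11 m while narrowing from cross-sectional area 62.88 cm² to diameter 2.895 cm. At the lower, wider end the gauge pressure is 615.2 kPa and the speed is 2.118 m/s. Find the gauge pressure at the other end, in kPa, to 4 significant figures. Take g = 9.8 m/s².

P₂ ≈ 274.5 kPa

By continuity, v₂ = v₁·A₁/A₂ = 2.118·(62.88/6.582) = 20.23 m/s.
Applying Bernoulli between the two ends and solving for P₂: P₂ = P₁ + ½ρ(v₁² − v₂²) − ρgΔh.
P₂ = 615200 + ½·1000·(2.118² − 20.23²) − 1000·9.8·(+14.11) = 615200 + (-202400) − (138300) = 274500 Pa.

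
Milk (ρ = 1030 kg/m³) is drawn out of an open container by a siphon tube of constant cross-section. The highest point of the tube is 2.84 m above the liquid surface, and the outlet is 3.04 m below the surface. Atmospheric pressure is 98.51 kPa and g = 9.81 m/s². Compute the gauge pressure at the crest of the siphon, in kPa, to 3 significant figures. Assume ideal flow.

-59.4 kPa

Bernoulli surface→outlet gives ½v² = g·h_out, so v = √(2·9.81·3.04) = 7.72 m/s.
Continuity keeps v the same throughout the tube; from surface to crest, P_atm + 0 = P_top + ½ρv² + ρg·h_top.
P_top = 98510 − ½·1030·7.72² − 1030·9.81·2.84 = 39100 Pa. So P_gauge = P_top − P_atm = -59400 Pa.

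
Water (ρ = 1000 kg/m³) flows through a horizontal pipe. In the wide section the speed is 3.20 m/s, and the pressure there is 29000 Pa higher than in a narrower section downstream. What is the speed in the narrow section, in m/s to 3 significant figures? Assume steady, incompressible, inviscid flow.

Along the level pipe P + ½ρv² is conserved, hence v₂² = v₁² + 2(P₁ − P₂)/ρ.
v₂ = √(3.20² + 2·29000/1000) = √(10.2 + 58.0) = 8.26 m/s.

8.26 m/s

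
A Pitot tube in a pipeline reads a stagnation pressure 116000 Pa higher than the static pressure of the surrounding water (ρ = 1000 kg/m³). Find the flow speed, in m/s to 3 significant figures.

The dynamic pressure equals the rise in static pressure at the stagnation point: ΔP = ½ρv².
v = √(2ΔP/ρ) = √(2·116000/1000) = 15.2 m/s.

v ≈ 15.2 m/s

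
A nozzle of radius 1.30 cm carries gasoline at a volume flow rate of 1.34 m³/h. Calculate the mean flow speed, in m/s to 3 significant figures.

v = 0.701 m/s

Q = 1.34 m³/h = 0.000372 m³/s.
v = Q/A = 0.000372 / 0.000531 = 0.701 m/s.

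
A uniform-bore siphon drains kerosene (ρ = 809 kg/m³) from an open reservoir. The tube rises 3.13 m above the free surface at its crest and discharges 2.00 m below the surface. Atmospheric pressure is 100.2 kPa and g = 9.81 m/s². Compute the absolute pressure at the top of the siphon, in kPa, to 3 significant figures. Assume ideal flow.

From the surface to the outlet (both open to atmosphere, surface at rest): v = √(2g·h_out) = √(2·9.81·2.00) = 6.26 m/s.
Continuity keeps v the same throughout the tube; from surface to crest, P_atm + 0 = P_top + ½ρv² + ρg·h_top.
P_top = 100200 − ½·809·6.26² − 809·9.81·3.13 = 59500 Pa.

P_top ≈ 59.5 kPa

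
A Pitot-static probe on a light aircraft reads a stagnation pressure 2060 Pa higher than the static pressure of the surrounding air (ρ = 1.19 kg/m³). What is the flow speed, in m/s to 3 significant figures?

At the stagnation point the flow is brought to rest, so Bernoulli gives P_stag − P_static = ½ρv².
v = √(2ΔP/ρ) = √(2·2060/1.19) = 58.8 m/s.

v ≈ 58.8 m/s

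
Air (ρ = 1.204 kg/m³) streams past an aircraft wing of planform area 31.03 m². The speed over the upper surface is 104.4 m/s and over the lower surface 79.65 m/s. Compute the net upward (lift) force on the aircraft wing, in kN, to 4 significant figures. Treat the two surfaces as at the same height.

F = 85.09 kN

The faster flow above has the lower pressure; Bernoulli (same height) gives ΔP = ½ρ(v_up² − v_low²).
ΔP = ½·1.204·(104.4² − 79.65²) = 2742 Pa.
Lift = ΔP · A = 2742 × 31.03 = 85090 N.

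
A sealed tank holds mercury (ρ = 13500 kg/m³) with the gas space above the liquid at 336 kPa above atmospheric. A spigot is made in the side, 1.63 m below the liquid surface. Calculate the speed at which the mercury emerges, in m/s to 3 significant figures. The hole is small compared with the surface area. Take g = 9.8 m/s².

v ≈ 9.04 m/s

Take point 1 at the surface (v₁ ≈ 0) and point 2 at the hole (at atmospheric pressure). Bernoulli: P₁ + ρg h = P_atm + ½ρv₂².
With P₁ − P_atm = 336000 Pa, v₂ = √(2gh + 2ΔP/ρ) = √(2·9.8·1.63 + 2·336000/13500) = 9.04 m/s.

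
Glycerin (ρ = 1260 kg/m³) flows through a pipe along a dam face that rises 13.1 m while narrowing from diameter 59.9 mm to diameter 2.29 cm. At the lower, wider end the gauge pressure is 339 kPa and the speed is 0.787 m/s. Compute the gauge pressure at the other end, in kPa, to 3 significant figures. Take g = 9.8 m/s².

By continuity, v₂ = v₁·A₁/A₂ = 0.787·(28.2/4.12) = 5.38 m/s.
Energy conservation along the streamline gives P₂ = P₁ − ½ρ(v₂² − v₁²) − ρg(h₂ − h₁).
P₂ = 339000 + ½·1260·(0.787² − 5.38²) − 1260·9.8·(+13.1) = 339000 + (-17900) − (162000) = 159000 Pa.

P₂ = 159 kPa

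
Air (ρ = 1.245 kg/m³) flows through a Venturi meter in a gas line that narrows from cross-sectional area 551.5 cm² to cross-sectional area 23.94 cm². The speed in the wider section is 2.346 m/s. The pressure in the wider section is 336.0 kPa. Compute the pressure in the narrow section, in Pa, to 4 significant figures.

Mass conservation (A₁v₁ = A₂v₂) gives v₂ = 2.346 × 551.5/23.94 = 54.04 m/s.
With no height change, Bernoulli's equation is P₁ + ½ρv₁² = P₂ + ½ρv₂².
P₂ = P₁ − ½ρ(v₂² − v₁²) = 336000 − ½·1.245·(54.04² − 2.346²) = 336000 − 1815 = 334200 Pa.

P₂ ≈ 334200 Pa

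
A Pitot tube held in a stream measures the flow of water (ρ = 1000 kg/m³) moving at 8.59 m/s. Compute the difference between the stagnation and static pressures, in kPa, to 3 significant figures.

36.9 kPa

Bernoulli between the free stream and the stagnation point: ½ρv² = P_stag − P_static.
ΔP = ½·1000·8.59² = 36900 Pa.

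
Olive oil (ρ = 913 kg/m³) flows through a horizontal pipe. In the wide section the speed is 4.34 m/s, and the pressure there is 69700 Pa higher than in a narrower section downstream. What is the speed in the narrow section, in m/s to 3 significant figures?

v₂ = 13.1 m/s

With h₁ = h₂, rearranging Bernoulli gives v₂ = √(v₁² + 2ΔP/ρ).
v₂ = √(4.34² + 2·69700/913) = √(18.8 + 153) = 13.1 m/s.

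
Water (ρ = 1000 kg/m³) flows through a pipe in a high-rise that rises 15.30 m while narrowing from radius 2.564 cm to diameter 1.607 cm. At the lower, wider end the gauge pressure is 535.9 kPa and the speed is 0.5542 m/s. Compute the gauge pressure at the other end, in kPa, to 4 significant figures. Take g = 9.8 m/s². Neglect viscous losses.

The volume flow rate is constant, so v₂ = (A₁/A₂)v₁ = (20.65/2.028)·0.5542 = 5.643 m/s.
Applying Bernoulli between the two ends and solving for P₂: P₂ = P₁ + ½ρ(v₁² − v₂²) − ρgΔh.
P₂ = 535900 + ½·1000·(0.5542² − 5.643²) − 1000·9.8·(+15.30) = 535900 + (-15770) − (149900) = 370200 Pa.

370.2 kPa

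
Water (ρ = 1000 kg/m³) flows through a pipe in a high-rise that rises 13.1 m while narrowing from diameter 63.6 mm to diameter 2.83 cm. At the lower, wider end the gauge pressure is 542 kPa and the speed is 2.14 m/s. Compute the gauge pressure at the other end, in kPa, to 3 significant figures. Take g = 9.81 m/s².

P₂ ≈ 357 kPa

Continuity gives A₁v₁ = A₂v₂, so v₂ = (31.8 cm²)/(6.29 cm²) × 2.14 m/s = 10.8 m/s.
Energy conservation along the streamline gives P₂ = P₁ − ½ρ(v₂² − v₁²) − ρg(h₂ − h₁).
P₂ = 542000 + ½·1000·(2.14² − 10.8²) − 1000·9.81·(+13.1) = 542000 + (-56100) − (129000) = 357000 Pa.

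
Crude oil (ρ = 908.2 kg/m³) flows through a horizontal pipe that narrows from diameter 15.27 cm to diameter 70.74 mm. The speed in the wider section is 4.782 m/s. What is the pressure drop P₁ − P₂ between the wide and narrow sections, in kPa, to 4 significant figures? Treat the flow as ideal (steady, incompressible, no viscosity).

Continuity gives A₁v₁ = A₂v₂, so v₂ = (183.1 cm²)/(39.30 cm²) × 4.782 m/s = 22.28 m/s.
The pipe is horizontal, so Bernoulli reduces to P₁ + ½ρv₁² = P₂ + ½ρv₂².
P₁ − P₂ = ½·908.2·(22.28² − 4.782²) = ½·908.2·473.6 = 215100 Pa.

ΔP ≈ 215.1 kPa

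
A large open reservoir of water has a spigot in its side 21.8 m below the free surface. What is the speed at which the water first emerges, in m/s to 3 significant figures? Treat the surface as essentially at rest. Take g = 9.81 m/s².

Bernoulli from surface to hole (P equal, v_surface ≈ 0): v = √(2gh) = √(2×9.81×21.8) = 20.7 m/s.

v = 20.7 m/s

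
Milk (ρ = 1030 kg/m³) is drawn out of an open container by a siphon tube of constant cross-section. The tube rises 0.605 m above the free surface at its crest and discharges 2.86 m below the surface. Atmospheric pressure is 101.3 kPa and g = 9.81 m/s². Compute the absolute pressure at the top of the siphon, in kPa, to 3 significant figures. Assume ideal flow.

The outlet speed comes from Torricelli: v = √(2g·2.86) = 7.49 m/s.
The bore is uniform, so the speed at the crest is the same v. Bernoulli surface→crest: P_atm = P_top + ½ρv² + ρg·h_top.
P_top = 101300 − ½·1030·7.49² − 1030·9.81·0.605 = 66300 Pa.

P_top ≈ 66.3 kPa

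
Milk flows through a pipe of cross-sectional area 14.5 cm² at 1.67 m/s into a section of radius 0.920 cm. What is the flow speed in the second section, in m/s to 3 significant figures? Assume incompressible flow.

By continuity, v₂ = v₁·A₁/A₂ = 1.67·(14.5/2.66) = 9.11 m/s.

v₂ ≈ 9.11 m/s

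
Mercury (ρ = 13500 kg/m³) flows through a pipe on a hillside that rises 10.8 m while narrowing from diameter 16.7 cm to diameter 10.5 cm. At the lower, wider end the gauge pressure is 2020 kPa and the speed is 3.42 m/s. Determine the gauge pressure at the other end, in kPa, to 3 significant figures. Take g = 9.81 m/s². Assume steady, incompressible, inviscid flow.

163 kPa

By continuity, v₂ = v₁·A₁/A₂ = 3.42·(219/86.6) = 8.65 m/s.
Bernoulli: P₁ + ½ρv₁² + ρg h₁ = P₂ + ½ρv₂² + ρg h₂, so P₂ = P₁ + ½ρ(v₁² − v₂²) − ρg(h₂ − h₁).
P₂ = 2020000 + ½·13500·(3.42² − 8.65²) − 13500·9.81·(+10.8) = 2020000 + (-426000) − (1430000) = 163000 Pa.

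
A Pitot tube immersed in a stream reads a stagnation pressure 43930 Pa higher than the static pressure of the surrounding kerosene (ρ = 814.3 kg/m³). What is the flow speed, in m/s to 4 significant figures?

10.39 m/s

The dynamic pressure equals the rise in static pressure at the stagnation point: ΔP = ½ρv².
v = √(2ΔP/ρ) = √(2·43930/814.3) = 10.39 m/s.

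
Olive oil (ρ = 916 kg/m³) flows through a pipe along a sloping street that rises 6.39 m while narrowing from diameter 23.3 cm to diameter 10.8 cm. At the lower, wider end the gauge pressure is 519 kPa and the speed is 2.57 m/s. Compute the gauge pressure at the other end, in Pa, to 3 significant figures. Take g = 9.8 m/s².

P₂ = 399000 Pa

The volume flow rate is constant, so v₂ = (A₁/A₂)v₁ = (426/91.6)·2.57 = 12.0 m/s.
Bernoulli: P₁ + ½ρv₁² + ρg h₁ = P₂ + ½ρv₂² + ρg h₂, so P₂ = P₁ + ½ρ(v₁² − v₂²) − ρg(h₂ − h₁).
P₂ = 519000 + ½·916·(2.57² − 12.0²) − 916·9.8·(+6.39) = 519000 + (-62500) − (57400) = 399000 Pa.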